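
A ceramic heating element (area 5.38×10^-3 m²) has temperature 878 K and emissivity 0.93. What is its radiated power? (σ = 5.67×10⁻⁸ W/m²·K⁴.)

Stefan–Boltzmann: P = εσAT⁴ = 0.93 × 5.67×10⁻⁸ × 5.38×10^-3 × (878)⁴ = 0.93 × 5.67×10⁻⁸ × 5.38×10^-3 × 5.94×10^11.
P = 169 W.

P ≈ 169 W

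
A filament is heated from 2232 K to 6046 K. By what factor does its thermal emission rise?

ratio ≈ 53.8

P ∝ T⁴, so the ratio is (6046/2232)⁴ = (2.709)⁴ = 53.8.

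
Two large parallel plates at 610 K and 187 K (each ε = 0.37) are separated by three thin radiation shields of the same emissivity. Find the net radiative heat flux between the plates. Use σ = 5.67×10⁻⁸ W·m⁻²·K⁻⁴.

Each of the 4 gaps contributes resistance (2/ε − 1) = 2/0.37 − 1 = 4.405; total = 17.62.
q = σ(T₁⁴ − T₂⁴) / 17.62 = 5.67×10⁻⁸ × 1.37×10^11 / 17.62 = 442 W/m².

q ≈ 442 W/m²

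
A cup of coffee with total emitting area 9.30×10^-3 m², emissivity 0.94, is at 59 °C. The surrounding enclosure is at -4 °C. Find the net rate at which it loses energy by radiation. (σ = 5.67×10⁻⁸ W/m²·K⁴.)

Convert: 59 °C = 332 K; -4 °C = 269 K.
Q = εσA(T⁴ − T_s⁴). T⁴ − T_s⁴ = (332)⁴ − (269)⁴ = 1.21×10^10 − 5.24×10^9 = 6.91×10^9 K⁴.
Q = 0.94 × 5.67×10⁻⁸ × 9.30×10^-3 × 6.91×10^9 = 3.43 W.

Q ≈ 3.43 W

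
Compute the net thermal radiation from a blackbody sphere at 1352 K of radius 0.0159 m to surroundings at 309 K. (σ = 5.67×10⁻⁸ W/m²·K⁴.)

A = 4πr² = 4π × (0.0159)² = 3.18×10^-3 m².
Q = σA(T⁴ − T_s⁴). T⁴ − T_s⁴ = (1352)⁴ − (309)⁴ = 3.34×10^12 − 9.12×10^9 = 3.33×10^12 K⁴.
Q = 5.67×10⁻⁸ × 3.18×10^-3 × 3.33×10^12 = 600 W.

Q ≈ 600 W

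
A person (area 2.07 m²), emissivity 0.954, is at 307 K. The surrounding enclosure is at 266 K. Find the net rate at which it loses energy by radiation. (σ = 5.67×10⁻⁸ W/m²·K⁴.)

Q = εσA(T⁴ − T_s⁴). T⁴ − T_s⁴ = (307)⁴ − (266)⁴ = 8.88×10^9 − 5.01×10^9 = 3.88×10^9 K⁴.
Q = 0.954 × 5.67×10⁻⁸ × 2.07 × 3.88×10^9 = 434 W.

Q ≈ 434 W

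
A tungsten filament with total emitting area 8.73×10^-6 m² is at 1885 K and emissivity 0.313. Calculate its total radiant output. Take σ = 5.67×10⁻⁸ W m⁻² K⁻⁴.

Stefan–Boltzmann: P = εσAT⁴ = 0.313 × 5.67×10⁻⁸ × 8.73×10^-6 × (1885)⁴ = 0.313 × 5.67×10⁻⁸ × 8.73×10^-6 × 1.26×10^13.
P = 1.96 W.

P ≈ 1.96 W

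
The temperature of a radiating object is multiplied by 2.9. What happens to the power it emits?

factor ≈ 70.7

P ∝ T⁴, so the power scales as (2.9)⁴ = 70.7.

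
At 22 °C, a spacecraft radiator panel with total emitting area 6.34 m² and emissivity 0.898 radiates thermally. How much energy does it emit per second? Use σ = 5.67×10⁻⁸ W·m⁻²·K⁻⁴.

22 °C = 295 K.
Stefan–Boltzmann: P = εσAT⁴ = 0.898 × 5.67×10⁻⁸ × 6.34 × (295)⁴ = 0.898 × 5.67×10⁻⁸ × 6.34 × 7.57×10^9.
P = 2440 W.

P ≈ 2440 W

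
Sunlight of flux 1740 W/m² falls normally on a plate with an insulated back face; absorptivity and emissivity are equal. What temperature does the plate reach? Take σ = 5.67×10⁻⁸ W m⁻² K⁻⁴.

Absorbed flux αS = emitted flux εσT⁴ (one radiating face); with α = ε, T = (S/σ)^(1/4).
T = (1740 / 5.67×10⁻⁸)^(1/4) = (3.07×10^10)^(1/4).
T = 419 K.

T ≈ 419 K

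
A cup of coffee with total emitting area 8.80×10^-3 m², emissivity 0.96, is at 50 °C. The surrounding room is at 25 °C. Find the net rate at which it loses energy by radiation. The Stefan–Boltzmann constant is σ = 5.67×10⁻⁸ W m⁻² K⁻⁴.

Q ≈ 1.44 W

Convert: 50 °C = 323 K; 25 °C = 298 K.
Q = εσA(T⁴ − T_s⁴). T⁴ − T_s⁴ = (323)⁴ − (298)⁴ = 1.09×10^10 − 7.89×10^9 = 3.00×10^9 K⁴.
Q = 0.96 × 5.67×10⁻⁸ × 8.80×10^-3 × 3.00×10^9 = 1.44 W.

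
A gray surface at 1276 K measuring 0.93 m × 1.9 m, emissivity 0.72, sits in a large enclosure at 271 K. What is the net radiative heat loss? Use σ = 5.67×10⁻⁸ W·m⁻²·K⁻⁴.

Q ≈ 1.91×10^5 W

A = 0.93 × 1.9 = 1.77 m².
Q = εσA(T⁴ − T_s⁴). T⁴ − T_s⁴ = (1276)⁴ − (271)⁴ = 2.65×10^12 − 5.39×10^9 = 2.65×10^12 K⁴.
Q = 0.72 × 5.67×10⁻⁸ × 1.77 × 2.65×10^12 = 1.91×10^5 W.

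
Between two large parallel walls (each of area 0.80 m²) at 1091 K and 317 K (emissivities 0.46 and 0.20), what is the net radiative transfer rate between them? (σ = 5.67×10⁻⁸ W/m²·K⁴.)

Q ≈ 10300 W

For two large parallel gray plates, q = σ(T₁⁴ − T₂⁴) / (1/ε₁ + 1/ε₂ − 1).
1/ε₁ + 1/ε₂ − 1 = 1/0.46 + 1/0.20 − 1 = 6.174.
T₁⁴ − T₂⁴ = 1.42×10^12 − 1.01×10^10 = 1.41×10^12 K⁴.
q = 5.67×10⁻⁸ × 1.41×10^12 / 6.174 = 12900 W/m².
Q = q·A = 12900 × 0.80 = 10300 W.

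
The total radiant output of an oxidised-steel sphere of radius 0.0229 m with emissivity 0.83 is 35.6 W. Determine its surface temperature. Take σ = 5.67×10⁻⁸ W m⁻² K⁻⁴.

A = 4πr² = 4π × (0.0229)² = 6.59×10^-3 m².
From P = εσAT⁴, T = (P / εσA)^(1/4) = (35.6 / (0.83 × 5.67×10⁻⁸ × 6.59×10^-3))^(1/4).
T = (1.15×10^11)^(1/4) = 582 K.

T ≈ 582 K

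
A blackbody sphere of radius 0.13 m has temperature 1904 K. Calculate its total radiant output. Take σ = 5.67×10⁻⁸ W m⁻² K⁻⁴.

A = 4πr² = 4π × (0.13)² = 0.212 m².
P = σAT⁴ = 5.67×10⁻⁸ × 0.212 × (1904)⁴ = 5.67×10⁻⁸ × 0.212 × 1.31×10^13.
P = 1.58×10^5 W.

P ≈ 1.58×10^5 W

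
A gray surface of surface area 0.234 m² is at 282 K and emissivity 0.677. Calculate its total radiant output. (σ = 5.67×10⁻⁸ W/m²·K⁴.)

P ≈ 56.8 W

Stefan–Boltzmann: P = εσAT⁴ = 0.677 × 5.67×10⁻⁸ × 0.234 × (282)⁴ = 0.677 × 5.67×10⁻⁸ × 0.234 × 6.32×10^9.
P = 56.8 W.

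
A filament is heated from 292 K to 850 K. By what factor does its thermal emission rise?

P ∝ T⁴, so the ratio is (850/292)⁴ = (2.911)⁴ = 71.8.

ratio ≈ 71.8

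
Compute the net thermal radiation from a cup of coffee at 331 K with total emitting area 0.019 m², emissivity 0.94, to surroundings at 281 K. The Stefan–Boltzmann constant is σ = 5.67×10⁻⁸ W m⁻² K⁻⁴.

Q ≈ 5.84 W

Q = εσA(T⁴ − T_s⁴). T⁴ − T_s⁴ = (331)⁴ − (281)⁴ = 1.20×10^10 − 6.23×10^9 = 5.77×10^9 K⁴.
Q = 0.94 × 5.67×10⁻⁸ × 0.0190 × 5.77×10^9 = 5.84 W.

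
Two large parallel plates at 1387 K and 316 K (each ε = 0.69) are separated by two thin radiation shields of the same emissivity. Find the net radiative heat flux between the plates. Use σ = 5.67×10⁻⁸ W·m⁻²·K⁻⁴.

q ≈ 36700 W/m²

Each of the 3 gaps contributes resistance (2/ε − 1) = 2/0.69 − 1 = 1.899; total = 5.696.
q = σ(T₁⁴ − T₂⁴) / 5.696 = 5.67×10⁻⁸ × 3.69×10^12 / 5.696 = 36700 W/m².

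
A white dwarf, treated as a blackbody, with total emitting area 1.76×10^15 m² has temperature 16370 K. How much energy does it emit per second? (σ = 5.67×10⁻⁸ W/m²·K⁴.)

P ≈ 7.17×10^24 W

P = σAT⁴ = 5.67×10⁻⁸ × 1.76×10^15 × (16370)⁴ = 5.67×10⁻⁸ × 1.76×10^15 × 7.18×10^16.
P = 7.17×10^24 W.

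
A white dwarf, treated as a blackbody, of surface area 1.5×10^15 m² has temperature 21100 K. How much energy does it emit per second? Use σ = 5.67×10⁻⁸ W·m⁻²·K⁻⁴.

P ≈ 1.69×10^25 W

P = σAT⁴ = 5.67×10⁻⁸ × 1.50×10^15 × (21100)⁴ = 5.67×10⁻⁸ × 1.50×10^15 × 1.98×10^17.
P = 1.69×10^25 W.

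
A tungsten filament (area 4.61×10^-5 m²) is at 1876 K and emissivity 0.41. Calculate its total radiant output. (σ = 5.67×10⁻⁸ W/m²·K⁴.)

P ≈ 13.3 W

Stefan–Boltzmann: P = εσAT⁴ = 0.41 × 5.67×10⁻⁸ × 4.61×10^-5 × (1876)⁴ = 0.41 × 5.67×10⁻⁸ × 4.61×10^-5 × 1.24×10^13.
P = 13.3 W.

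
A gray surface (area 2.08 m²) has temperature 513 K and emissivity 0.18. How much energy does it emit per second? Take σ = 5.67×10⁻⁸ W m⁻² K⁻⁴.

Stefan–Boltzmann: P = εσAT⁴ = 0.18 × 5.67×10⁻⁸ × 2.08 × (513)⁴ = 0.18 × 5.67×10⁻⁸ × 2.08 × 6.93×10^10.
P = 1470 W.

P ≈ 1470 W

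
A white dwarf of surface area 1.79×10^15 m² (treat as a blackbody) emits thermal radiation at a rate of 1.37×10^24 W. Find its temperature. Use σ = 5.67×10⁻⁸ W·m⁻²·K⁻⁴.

From P = σAT⁴, T = (P / σA)^(1/4) = (1.37×10^24 / (5.67×10⁻⁸ × 1.79×10^15))^(1/4).
T = (1.35×10^16)^(1/4) = 10800 K.

T ≈ 10800 K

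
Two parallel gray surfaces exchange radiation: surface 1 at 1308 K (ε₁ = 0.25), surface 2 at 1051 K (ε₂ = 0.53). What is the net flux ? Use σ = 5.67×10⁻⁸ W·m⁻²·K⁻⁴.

q ≈ 19800 W/m²

For two large parallel gray plates, q = σ(T₁⁴ − T₂⁴) / (1/ε₁ + 1/ε₂ − 1).
1/ε₁ + 1/ε₂ − 1 = 1/0.25 + 1/0.53 − 1 = 4.887.
T₁⁴ − T₂⁴ = 2.93×10^12 − 1.22×10^12 = 1.71×10^12 K⁴.
q = 5.67×10⁻⁸ × 1.71×10^12 / 4.887 = 19800 W/m².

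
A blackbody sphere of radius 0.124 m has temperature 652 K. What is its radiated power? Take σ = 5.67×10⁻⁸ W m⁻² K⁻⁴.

A = 4πr² = 4π × (0.124)² = 0.193 m².
P = σAT⁴ = 5.67×10⁻⁸ × 0.193 × (652)⁴ = 5.67×10⁻⁸ × 0.193 × 1.81×10^11.
P = 1980 W.

P ≈ 1980 W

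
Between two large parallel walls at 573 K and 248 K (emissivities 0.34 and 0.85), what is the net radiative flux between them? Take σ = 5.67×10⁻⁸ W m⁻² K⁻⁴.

q ≈ 1890 W/m²

For two large parallel gray plates, q = σ(T₁⁴ − T₂⁴) / (1/ε₁ + 1/ε₂ − 1).
1/ε₁ + 1/ε₂ − 1 = 1/0.34 + 1/0.85 − 1 = 3.118.
T₁⁴ − T₂⁴ = 1.08×10^11 − 3.78×10^9 = 1.04×10^11 K⁴.
q = 5.67×10⁻⁸ × 1.04×10^11 / 3.118 = 1890 W/m².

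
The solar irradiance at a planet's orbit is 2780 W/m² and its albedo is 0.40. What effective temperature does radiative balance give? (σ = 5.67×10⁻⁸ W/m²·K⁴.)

Power absorbed = (1−a)S·πR²; power emitted = 4πR²σT⁴. Equating and cancelling πR²:
T = ((1−a)S / 4σ)^(1/4) = (1670 / (4 × 5.67×10⁻⁸))^(1/4) = (7.35×10^9)^(1/4).
T = 293 K.

T ≈ 293 K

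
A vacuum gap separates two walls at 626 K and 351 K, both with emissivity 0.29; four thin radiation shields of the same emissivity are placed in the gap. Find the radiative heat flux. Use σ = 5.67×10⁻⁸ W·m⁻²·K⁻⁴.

Each of the 5 gaps contributes resistance (2/ε − 1) = 2/0.29 − 1 = 5.897; total = 29.48.
q = σ(T₁⁴ − T₂⁴) / 29.48 = 5.67×10⁻⁸ × 1.38×10^11 / 29.48 = 266 W/m².

q ≈ 266 W/m²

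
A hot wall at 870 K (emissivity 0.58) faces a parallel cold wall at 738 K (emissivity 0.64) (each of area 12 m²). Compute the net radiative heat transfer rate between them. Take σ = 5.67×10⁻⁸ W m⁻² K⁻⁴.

For two large parallel gray plates, q = σ(T₁⁴ − T₂⁴) / (1/ε₁ + 1/ε₂ − 1).
1/ε₁ + 1/ε₂ − 1 = 1/0.58 + 1/0.64 − 1 = 2.287.
T₁⁴ − T₂⁴ = 5.73×10^11 − 2.97×10^11 = 2.76×10^11 K⁴.
q = 5.67×10⁻⁸ × 2.76×10^11 / 2.287 = 6850 W/m².
Q = q·A = 6850 × 12 = 82200 W.

Q ≈ 82200 W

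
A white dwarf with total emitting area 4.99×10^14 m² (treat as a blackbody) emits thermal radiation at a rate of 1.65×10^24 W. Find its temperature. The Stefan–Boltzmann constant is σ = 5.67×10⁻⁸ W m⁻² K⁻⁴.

From P = σAT⁴, T = (P / σA)^(1/4) = (1.65×10^24 / (5.67×10⁻⁸ × 4.99×10^14))^(1/4).
T = (5.83×10^16)^(1/4) = 15500 K.

T ≈ 15500 K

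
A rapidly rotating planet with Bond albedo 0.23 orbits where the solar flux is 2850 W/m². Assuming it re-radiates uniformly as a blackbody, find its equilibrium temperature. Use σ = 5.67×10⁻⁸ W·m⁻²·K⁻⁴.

T ≈ 314 K

Power absorbed = (1−a)S·πR²; power emitted = 4πR²σT⁴. Equating and cancelling πR²:
T = ((1−a)S / 4σ)^(1/4) = (2190 / (4 × 5.67×10⁻⁸))^(1/4) = (9.68×10^9)^(1/4).
T = 314 K.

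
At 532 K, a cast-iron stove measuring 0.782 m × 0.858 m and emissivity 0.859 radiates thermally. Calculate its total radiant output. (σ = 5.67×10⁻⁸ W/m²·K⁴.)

P ≈ 2620 W

A = 0.782 × 0.858 = 0.671 m².
P = εσAT⁴ = 0.859 × 5.67×10⁻⁸ × 0.671 × (532)⁴ = 0.859 × 5.67×10⁻⁸ × 0.671 × 8.01×10^10.
P = 2620 W.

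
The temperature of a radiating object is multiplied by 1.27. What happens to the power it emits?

factor ≈ 2.60

P ∝ T⁴, so the power scales as (1.27)⁴ = 2.60.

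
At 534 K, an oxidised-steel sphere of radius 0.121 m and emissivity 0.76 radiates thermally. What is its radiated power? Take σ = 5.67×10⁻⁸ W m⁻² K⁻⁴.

P ≈ 645 W

A = 4πr² = 4π × (0.121)² = 0.184 m².
Stefan–Boltzmann: P = εσAT⁴ = 0.76 × 5.67×10⁻⁸ × 0.184 × (534)⁴ = 0.76 × 5.67×10⁻⁸ × 0.184 × 8.13×10^10.
P = 645 W.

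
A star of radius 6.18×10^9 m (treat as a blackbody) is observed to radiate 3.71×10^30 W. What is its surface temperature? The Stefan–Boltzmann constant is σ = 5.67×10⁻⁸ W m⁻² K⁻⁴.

T ≈ 19200 K

A = 4πr² = 4π × (6.18×10^9)² = 4.80×10^20 m².
From P = σAT⁴, T = (P / σA)^(1/4) = (3.71×10^30 / (5.67×10⁻⁸ × 4.80×10^20))^(1/4).
T = (1.36×10^17)^(1/4) = 19200 K.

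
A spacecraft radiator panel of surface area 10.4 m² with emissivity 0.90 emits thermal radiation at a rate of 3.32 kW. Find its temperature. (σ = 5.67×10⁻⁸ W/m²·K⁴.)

T ≈ 281 K

From P = εσAT⁴, T = (P / εσA)^(1/4) = (3320 / (0.90 × 5.67×10⁻⁸ × 10.4))^(1/4).
T = (6.26×10^9)^(1/4) = 281 K.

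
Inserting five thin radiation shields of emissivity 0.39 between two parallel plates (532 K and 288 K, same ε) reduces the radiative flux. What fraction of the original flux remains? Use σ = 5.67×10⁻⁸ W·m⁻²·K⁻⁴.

ratio ≈ 0.167

With N identical shields there are N+1 = 6 gaps in series, each with the same radiative resistance, so the flux falls to 1/(N+1) of its unshielded value.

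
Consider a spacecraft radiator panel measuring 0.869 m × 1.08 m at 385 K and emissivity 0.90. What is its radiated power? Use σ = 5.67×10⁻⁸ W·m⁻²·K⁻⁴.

A = 0.869 × 1.08 = 0.939 m².
P = εσAT⁴ = 0.90 × 5.67×10⁻⁸ × 0.939 × (385)⁴ = 0.90 × 5.67×10⁻⁸ × 0.939 × 2.20×10^10.
P = 1050 W.

P ≈ 1050 W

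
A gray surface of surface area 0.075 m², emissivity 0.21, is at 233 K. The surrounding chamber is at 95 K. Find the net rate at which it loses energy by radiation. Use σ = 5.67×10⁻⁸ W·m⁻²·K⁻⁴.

Q = εσA(T⁴ − T_s⁴). T⁴ − T_s⁴ = (233)⁴ − (95)⁴ = 2.95×10^9 − 8.15×10^7 = 2.87×10^9 K⁴.
Q = 0.21 × 5.67×10⁻⁸ × 0.0750 × 2.87×10^9 = 2.56 W.

Q ≈ 2.56 W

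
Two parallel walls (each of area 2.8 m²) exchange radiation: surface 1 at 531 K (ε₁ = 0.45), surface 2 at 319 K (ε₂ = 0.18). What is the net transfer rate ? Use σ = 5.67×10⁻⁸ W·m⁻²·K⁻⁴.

For two large parallel gray plates, q = σ(T₁⁴ − T₂⁴) / (1/ε₁ + 1/ε₂ − 1).
1/ε₁ + 1/ε₂ − 1 = 1/0.45 + 1/0.18 − 1 = 6.778.
T₁⁴ − T₂⁴ = 7.95×10^10 − 1.04×10^10 = 6.91×10^10 K⁴.
q = 5.67×10⁻⁸ × 6.91×10^10 / 6.778 = 578 W/m².
Q = q·A = 578 × 2.8 = 1620 W.

Q ≈ 1620 W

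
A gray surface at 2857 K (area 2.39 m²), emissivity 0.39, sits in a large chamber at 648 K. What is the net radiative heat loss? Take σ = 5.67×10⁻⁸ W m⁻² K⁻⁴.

Q ≈ 3.51×10^6 W

Q = εσA(T⁴ − T_s⁴). T⁴ − T_s⁴ = (2857)⁴ − (648)⁴ = 6.66×10^13 − 1.76×10^11 = 6.64×10^13 K⁴.
Q = 0.39 × 5.67×10⁻⁸ × 2.39 × 6.64×10^13 = 3.51×10^6 W.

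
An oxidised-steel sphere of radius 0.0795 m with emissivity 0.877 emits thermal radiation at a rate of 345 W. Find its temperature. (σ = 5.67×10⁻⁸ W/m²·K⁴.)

A = 4πr² = 4π × (0.0795)² = 0.0794 m².
From P = εσAT⁴, T = (P / εσA)^(1/4) = (345 / (0.877 × 5.67×10⁻⁸ × 0.0794))^(1/4).
T = (8.74×10^10)^(1/4) = 544 K.

T ≈ 544 K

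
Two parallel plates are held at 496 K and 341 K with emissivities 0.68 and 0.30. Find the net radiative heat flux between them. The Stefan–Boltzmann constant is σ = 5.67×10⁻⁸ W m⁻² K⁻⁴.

q ≈ 701 W/m²

For two large parallel gray plates, q = σ(T₁⁴ − T₂⁴) / (1/ε₁ + 1/ε₂ − 1).
1/ε₁ + 1/ε₂ − 1 = 1/0.68 + 1/0.30 − 1 = 3.804.
T₁⁴ − T₂⁴ = 6.05×10^10 − 1.35×10^10 = 4.70×10^10 K⁴.
q = 5.67×10⁻⁸ × 4.70×10^10 / 3.804 = 701 W/m².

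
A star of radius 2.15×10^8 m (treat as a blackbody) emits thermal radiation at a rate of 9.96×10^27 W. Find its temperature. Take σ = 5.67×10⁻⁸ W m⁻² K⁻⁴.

T ≈ 23500 K

A = 4πr² = 4π × (2.15×10^8)² = 5.81×10^17 m².
From P = σAT⁴, T = (P / σA)^(1/4) = (9.96×10^27 / (5.67×10⁻⁸ × 5.81×10^17))^(1/4).
T = (3.02×10^17)^(1/4) = 23500 K.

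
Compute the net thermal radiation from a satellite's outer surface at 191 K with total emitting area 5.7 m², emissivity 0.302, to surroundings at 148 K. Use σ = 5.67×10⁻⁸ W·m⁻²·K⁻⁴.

Q = εσA(T⁴ − T_s⁴). T⁴ − T_s⁴ = (191)⁴ − (148)⁴ = 1.33×10^9 − 4.80×10^8 = 8.51×10^8 K⁴.
Q = 0.302 × 5.67×10⁻⁸ × 5.70 × 8.51×10^8 = 83.1 W.

Q ≈ 83.1 W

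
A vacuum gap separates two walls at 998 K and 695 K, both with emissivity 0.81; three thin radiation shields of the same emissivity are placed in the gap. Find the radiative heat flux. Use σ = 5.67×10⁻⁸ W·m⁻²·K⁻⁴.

Each of the 4 gaps contributes resistance (2/ε − 1) = 2/0.81 − 1 = 1.469; total = 5.877.
q = σ(T₁⁴ − T₂⁴) / 5.877 = 5.67×10⁻⁸ × 7.59×10^11 / 5.877 = 7320 W/m².

q ≈ 7320 W/m²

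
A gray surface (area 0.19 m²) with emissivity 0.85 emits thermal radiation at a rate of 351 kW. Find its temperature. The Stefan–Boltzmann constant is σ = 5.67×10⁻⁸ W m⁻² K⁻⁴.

T ≈ 2490 K

From P = εσAT⁴, T = (P / εσA)^(1/4) = (3.51×10^5 / (0.85 × 5.67×10⁻⁸ × 0.190))^(1/4).
T = (3.83×10^13)^(1/4) = 2490 K.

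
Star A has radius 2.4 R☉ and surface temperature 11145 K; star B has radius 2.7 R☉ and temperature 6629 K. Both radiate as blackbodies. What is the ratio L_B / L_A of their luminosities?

L = 4πR²σT⁴ ∝ R²T⁴, so L_B/L_A = (2.7/2.4)² × (6629/11145)⁴ = 1.27 × 0.125 = 0.158.

L_B/L_A ≈ 0.158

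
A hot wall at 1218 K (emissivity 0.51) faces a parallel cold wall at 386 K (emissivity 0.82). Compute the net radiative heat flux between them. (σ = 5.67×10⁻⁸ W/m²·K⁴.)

For two large parallel gray plates, q = σ(T₁⁴ − T₂⁴) / (1/ε₁ + 1/ε₂ − 1).
1/ε₁ + 1/ε₂ − 1 = 1/0.51 + 1/0.82 − 1 = 2.180.
T₁⁴ − T₂⁴ = 2.20×10^12 − 2.22×10^10 = 2.18×10^12 K⁴.
q = 5.67×10⁻⁸ × 2.18×10^12 / 2.180 = 56700 W/m².

q ≈ 56700 W/m²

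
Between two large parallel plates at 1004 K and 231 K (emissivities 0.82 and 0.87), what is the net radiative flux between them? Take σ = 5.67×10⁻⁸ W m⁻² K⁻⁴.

For two large parallel gray plates, q = σ(T₁⁴ − T₂⁴) / (1/ε₁ + 1/ε₂ − 1).
1/ε₁ + 1/ε₂ − 1 = 1/0.82 + 1/0.87 − 1 = 1.369.
T₁⁴ − T₂⁴ = 1.02×10^12 − 2.85×10^9 = 1.01×10^12 K⁴.
q = 5.67×10⁻⁸ × 1.01×10^12 / 1.369 = 42000 W/m².

q ≈ 42000 W/m²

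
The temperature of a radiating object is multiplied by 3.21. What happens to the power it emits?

P ∝ T⁴, so the power scales as (3.21)⁴ = 106.

factor ≈ 106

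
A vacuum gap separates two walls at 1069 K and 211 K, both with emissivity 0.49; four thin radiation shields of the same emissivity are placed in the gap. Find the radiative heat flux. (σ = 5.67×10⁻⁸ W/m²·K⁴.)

Each of the 5 gaps contributes resistance (2/ε − 1) = 2/0.49 − 1 = 3.082; total = 15.41.
q = σ(T₁⁴ − T₂⁴) / 15.41 = 5.67×10⁻⁸ × 1.30×10^12 / 15.41 = 4800 W/m².

q ≈ 4800 W/m²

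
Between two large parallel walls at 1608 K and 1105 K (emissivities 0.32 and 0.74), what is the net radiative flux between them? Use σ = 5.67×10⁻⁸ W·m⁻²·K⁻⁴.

q ≈ 84700 W/m²

For two large parallel gray plates, q = σ(T₁⁴ − T₂⁴) / (1/ε₁ + 1/ε₂ − 1).
1/ε₁ + 1/ε₂ − 1 = 1/0.32 + 1/0.74 − 1 = 3.476.
T₁⁴ − T₂⁴ = 6.69×10^12 − 1.49×10^12 = 5.19×10^12 K⁴.
q = 5.67×10⁻⁸ × 5.19×10^12 / 3.476 = 84700 W/m².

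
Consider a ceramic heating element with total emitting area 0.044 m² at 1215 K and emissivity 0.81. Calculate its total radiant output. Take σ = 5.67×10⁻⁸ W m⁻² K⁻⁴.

P = εσAT⁴ = 0.81 × 5.67×10⁻⁸ × 0.0440 × (1215)⁴ = 0.81 × 5.67×10⁻⁸ × 0.0440 × 2.18×10^12.
P = 4400 W.

P ≈ 4400 W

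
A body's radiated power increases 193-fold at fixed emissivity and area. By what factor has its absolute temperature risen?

factor ≈ 3.73

P ∝ T⁴ ⇒ T ∝ P^(1/4), so T scales by (193)^(1/4) = 3.73.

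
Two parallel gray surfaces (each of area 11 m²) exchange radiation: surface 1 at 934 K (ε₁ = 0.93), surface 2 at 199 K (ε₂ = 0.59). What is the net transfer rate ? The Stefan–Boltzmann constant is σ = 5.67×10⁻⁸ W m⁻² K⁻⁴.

Q ≈ 2.68×10^5 W

For two large parallel gray plates, q = σ(T₁⁴ − T₂⁴) / (1/ε₁ + 1/ε₂ − 1).
1/ε₁ + 1/ε₂ − 1 = 1/0.93 + 1/0.59 − 1 = 1.770.
T₁⁴ − T₂⁴ = 7.61×10^11 − 1.57×10^9 = 7.59×10^11 K⁴.
q = 5.67×10⁻⁸ × 7.59×10^11 / 1.770 = 24300 W/m².
Q = q·A = 24300 × 11 = 2.68×10^5 W.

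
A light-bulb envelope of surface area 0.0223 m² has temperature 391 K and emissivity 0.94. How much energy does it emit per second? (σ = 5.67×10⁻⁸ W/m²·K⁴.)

P ≈ 27.8 W

P = εσAT⁴ = 0.94 × 5.67×10⁻⁸ × 0.0223 × (391)⁴ = 0.94 × 5.67×10⁻⁸ × 0.0223 × 2.34×10^10.
P = 27.8 W.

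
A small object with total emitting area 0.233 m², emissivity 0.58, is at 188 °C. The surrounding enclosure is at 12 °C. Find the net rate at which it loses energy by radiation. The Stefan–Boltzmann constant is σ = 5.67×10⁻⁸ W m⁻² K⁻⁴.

Convert: 188 °C = 461 K; 12 °C = 285 K.
Q = εσA(T⁴ − T_s⁴). T⁴ − T_s⁴ = (461)⁴ − (285)⁴ = 4.52×10^10 − 6.60×10^9 = 3.86×10^10 K⁴.
Q = 0.58 × 5.67×10⁻⁸ × 0.233 × 3.86×10^10 = 296 W.

Q ≈ 296 W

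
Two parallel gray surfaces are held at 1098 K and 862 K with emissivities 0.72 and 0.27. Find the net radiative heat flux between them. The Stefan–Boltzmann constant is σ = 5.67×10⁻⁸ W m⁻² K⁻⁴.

For two large parallel gray plates, q = σ(T₁⁴ − T₂⁴) / (1/ε₁ + 1/ε₂ − 1).
1/ε₁ + 1/ε₂ − 1 = 1/0.72 + 1/0.27 − 1 = 4.093.
T₁⁴ − T₂⁴ = 1.45×10^12 − 5.52×10^11 = 9.01×10^11 K⁴.
q = 5.67×10⁻⁸ × 9.01×10^11 / 4.093 = 12500 W/m².

q ≈ 12500 W/m²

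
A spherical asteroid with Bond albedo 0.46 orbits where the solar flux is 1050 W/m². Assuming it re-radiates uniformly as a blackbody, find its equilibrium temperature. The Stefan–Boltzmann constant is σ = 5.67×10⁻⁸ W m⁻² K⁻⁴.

T ≈ 224 K

Power absorbed = (1−a)S·πR²; power emitted = 4πR²σT⁴. Equating and cancelling πR²:
T = ((1−a)S / 4σ)^(1/4) = (567 / (4 × 5.67×10⁻⁸))^(1/4) = (2.50×10^9)^(1/4).
T = 224 K.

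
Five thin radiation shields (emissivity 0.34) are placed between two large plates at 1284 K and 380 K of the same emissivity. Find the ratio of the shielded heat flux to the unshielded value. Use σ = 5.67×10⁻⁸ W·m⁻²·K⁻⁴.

With N identical shields there are N+1 = 6 gaps in series, each with the same radiative resistance, so the flux falls to 1/(N+1) of its unshielded value.

ratio ≈ 0.167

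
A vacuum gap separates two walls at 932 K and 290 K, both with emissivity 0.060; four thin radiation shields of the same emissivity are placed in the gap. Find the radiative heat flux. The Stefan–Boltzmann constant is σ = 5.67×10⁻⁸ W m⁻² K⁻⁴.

Each of the 5 gaps contributes resistance (2/ε − 1) = 2/0.060 − 1 = 32.33; total = 161.7.
q = σ(T₁⁴ − T₂⁴) / 161.7 = 5.67×10⁻⁸ × 7.47×10^11 / 161.7 = 262 W/m².

q ≈ 262 W/m²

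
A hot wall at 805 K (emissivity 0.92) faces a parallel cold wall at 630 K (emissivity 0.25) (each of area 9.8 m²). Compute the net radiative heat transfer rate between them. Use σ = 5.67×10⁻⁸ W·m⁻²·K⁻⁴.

For two large parallel gray plates, q = σ(T₁⁴ − T₂⁴) / (1/ε₁ + 1/ε₂ − 1).
1/ε₁ + 1/ε₂ − 1 = 1/0.92 + 1/0.25 − 1 = 4.087.
T₁⁴ − T₂⁴ = 4.20×10^11 − 1.58×10^11 = 2.62×10^11 K⁴.
q = 5.67×10⁻⁸ × 2.62×10^11 / 4.087 = 3640 W/m².
Q = q·A = 3640 × 9.8 = 35700 W.

Q ≈ 35700 W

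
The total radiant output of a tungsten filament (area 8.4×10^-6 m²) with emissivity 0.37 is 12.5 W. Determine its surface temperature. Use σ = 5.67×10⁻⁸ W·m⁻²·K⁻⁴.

T ≈ 2900 K

From P = εσAT⁴, T = (P / εσA)^(1/4) = (12.5 / (0.37 × 5.67×10⁻⁸ × 8.40×10^-6))^(1/4).
T = (7.09×10^13)^(1/4) = 2900 K.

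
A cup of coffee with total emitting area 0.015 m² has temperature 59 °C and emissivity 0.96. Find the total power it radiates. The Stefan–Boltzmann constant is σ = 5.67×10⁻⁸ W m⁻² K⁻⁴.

59 °C = 332 K.
Stefan–Boltzmann: P = εσAT⁴ = 0.96 × 5.67×10⁻⁸ × 0.0150 × (332)⁴ = 0.96 × 5.67×10⁻⁸ × 0.0150 × 1.21×10^10.
P = 9.92 W.

P ≈ 9.92 W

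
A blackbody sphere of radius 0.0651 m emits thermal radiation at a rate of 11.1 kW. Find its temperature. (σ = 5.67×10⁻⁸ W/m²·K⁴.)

A = 4πr² = 4π × (0.0651)² = 0.0533 m².
From P = σAT⁴, T = (P / σA)^(1/4) = (11100 / (5.67×10⁻⁸ × 0.0533))^(1/4).
T = (3.68×10^12)^(1/4) = 1380 K.

T ≈ 1380 K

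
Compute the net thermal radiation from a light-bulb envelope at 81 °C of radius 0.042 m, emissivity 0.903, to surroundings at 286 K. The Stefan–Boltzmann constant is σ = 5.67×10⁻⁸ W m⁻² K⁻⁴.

Q ≈ 10.2 W

A = 4πr² = 4π × (0.042)² = 0.0222 m².
Convert: 81 °C = 354 K.
Q = εσA(T⁴ − T_s⁴). T⁴ − T_s⁴ = (354)⁴ − (286)⁴ = 1.57×10^10 − 6.69×10^9 = 9.01×10^9 K⁴.
Q = 0.903 × 5.67×10⁻⁸ × 0.0222 × 9.01×10^9 = 10.2 W.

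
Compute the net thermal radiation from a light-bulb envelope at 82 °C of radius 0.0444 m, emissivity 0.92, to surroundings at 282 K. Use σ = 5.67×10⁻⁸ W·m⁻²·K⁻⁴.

A = 4πr² = 4π × (0.0444)² = 0.0248 m².
Convert: 82 °C = 355 K.
Q = εσA(T⁴ − T_s⁴). T⁴ − T_s⁴ = (355)⁴ − (282)⁴ = 1.59×10^10 − 6.32×10^9 = 9.56×10^9 K⁴.
Q = 0.92 × 5.67×10⁻⁸ × 0.0248 × 9.56×10^9 = 12.4 W.

Q ≈ 12.4 W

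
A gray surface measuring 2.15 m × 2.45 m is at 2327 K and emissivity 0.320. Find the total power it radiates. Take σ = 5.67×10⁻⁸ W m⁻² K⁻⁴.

P ≈ 2.80×10^6 W

A = 2.15 × 2.45 = 5.27 m².
P = εσAT⁴ = 0.320 × 5.67×10⁻⁸ × 5.27 × (2327)⁴ = 0.320 × 5.67×10⁻⁸ × 5.27 × 2.93×10^13.
P = 2.80×10^6 W.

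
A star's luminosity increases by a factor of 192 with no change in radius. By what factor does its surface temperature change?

factor ≈ 3.72

P ∝ T⁴ ⇒ T ∝ P^(1/4), so T scales by (192)^(1/4) = 3.72.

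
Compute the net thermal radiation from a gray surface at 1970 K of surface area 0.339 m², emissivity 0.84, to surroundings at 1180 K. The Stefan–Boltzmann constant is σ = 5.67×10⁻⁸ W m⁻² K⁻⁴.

Q ≈ 2.12×10^5 W

Q = εσA(T⁴ − T_s⁴). T⁴ − T_s⁴ = (1970)⁴ − (1180)⁴ = 1.51×10^13 − 1.94×10^12 = 1.31×10^13 K⁴.
Q = 0.84 × 5.67×10⁻⁸ × 0.339 × 1.31×10^13 = 2.12×10^5 W.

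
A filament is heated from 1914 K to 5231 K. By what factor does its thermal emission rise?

ratio ≈ 55.8

P ∝ T⁴, so the ratio is (5231/1914)⁴ = (2.733)⁴ = 55.8.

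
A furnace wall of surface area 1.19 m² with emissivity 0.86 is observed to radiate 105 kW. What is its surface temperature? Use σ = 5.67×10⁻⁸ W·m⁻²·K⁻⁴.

From P = εσAT⁴, T = (P / εσA)^(1/4) = (1.05×10^5 / (0.86 × 5.67×10⁻⁸ × 1.19))^(1/4).
T = (1.81×10^12)^(1/4) = 1160 K.

T ≈ 1160 K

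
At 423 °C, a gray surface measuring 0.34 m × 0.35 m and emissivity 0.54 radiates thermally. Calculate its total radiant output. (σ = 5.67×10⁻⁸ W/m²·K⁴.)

A = 0.34 × 0.35 = 0.119 m².
423 °C = 696 K.
Stefan–Boltzmann: P = εσAT⁴ = 0.54 × 5.67×10⁻⁸ × 0.119 × (696)⁴ = 0.54 × 5.67×10⁻⁸ × 0.119 × 2.35×10^11.
P = 855 W.

P ≈ 855 W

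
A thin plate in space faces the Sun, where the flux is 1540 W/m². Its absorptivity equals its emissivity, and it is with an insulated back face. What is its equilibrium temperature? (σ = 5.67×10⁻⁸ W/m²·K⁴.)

Absorbed flux αS = emitted flux εσT⁴ (one radiating face); with α = ε, T = (S/σ)^(1/4).
T = (1540 / 5.67×10⁻⁸)^(1/4) = (2.72×10^10)^(1/4).
T = 406 K.

T ≈ 406 K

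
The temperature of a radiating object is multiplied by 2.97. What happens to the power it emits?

P ∝ T⁴, so the power scales as (2.97)⁴ = 77.8.

factor ≈ 77.8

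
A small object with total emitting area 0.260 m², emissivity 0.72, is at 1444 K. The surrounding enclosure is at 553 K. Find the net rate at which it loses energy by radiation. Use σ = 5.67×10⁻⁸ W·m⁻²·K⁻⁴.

Q ≈ 45200 W

Q = εσA(T⁴ − T_s⁴). T⁴ − T_s⁴ = (1444)⁴ − (553)⁴ = 4.35×10^12 − 9.35×10^10 = 4.25×10^12 K⁴.
Q = 0.72 × 5.67×10⁻⁸ × 0.260 × 4.25×10^12 = 45200 W.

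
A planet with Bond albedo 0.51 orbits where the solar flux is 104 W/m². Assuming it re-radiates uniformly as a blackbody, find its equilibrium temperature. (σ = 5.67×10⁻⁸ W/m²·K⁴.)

Power absorbed = (1−a)S·πR²; power emitted = 4πR²σT⁴. Equating and cancelling πR²:
T = ((1−a)S / 4σ)^(1/4) = (51.0 / (4 × 5.67×10⁻⁸))^(1/4) = (2.25×10^8)^(1/4).
T = 122 K.

T ≈ 122 K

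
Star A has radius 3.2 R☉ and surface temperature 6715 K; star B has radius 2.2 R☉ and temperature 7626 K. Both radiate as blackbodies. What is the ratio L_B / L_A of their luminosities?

L_B/L_A ≈ 0.786

L = 4πR²σT⁴ ∝ R²T⁴, so L_B/L_A = (2.2/3.2)² × (7626/6715)⁴ = 0.473 × 1.66 = 0.786.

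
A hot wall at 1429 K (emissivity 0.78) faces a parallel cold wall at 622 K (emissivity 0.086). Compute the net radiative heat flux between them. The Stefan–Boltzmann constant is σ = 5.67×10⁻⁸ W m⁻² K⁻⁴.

q ≈ 19100 W/m²

For two large parallel gray plates, q = σ(T₁⁴ − T₂⁴) / (1/ε₁ + 1/ε₂ − 1).
1/ε₁ + 1/ε₂ − 1 = 1/0.78 + 1/0.086 − 1 = 11.91.
T₁⁴ − T₂⁴ = 4.17×10^12 − 1.50×10^11 = 4.02×10^12 K⁴.
q = 5.67×10⁻⁸ × 4.02×10^12 / 11.91 = 19100 W/m².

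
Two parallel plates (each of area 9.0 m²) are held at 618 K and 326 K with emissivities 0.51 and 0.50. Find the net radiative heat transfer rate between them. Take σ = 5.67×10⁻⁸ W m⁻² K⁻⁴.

Q ≈ 23200 W

For two large parallel gray plates, q = σ(T₁⁴ − T₂⁴) / (1/ε₁ + 1/ε₂ − 1).
1/ε₁ + 1/ε₂ − 1 = 1/0.51 + 1/0.50 − 1 = 2.961.
T₁⁴ − T₂⁴ = 1.46×10^11 − 1.13×10^10 = 1.35×10^11 K⁴.
q = 5.67×10⁻⁸ × 1.35×10^11 / 2.961 = 2580 W/m².
Q = q·A = 2580 × 9.0 = 23200 W.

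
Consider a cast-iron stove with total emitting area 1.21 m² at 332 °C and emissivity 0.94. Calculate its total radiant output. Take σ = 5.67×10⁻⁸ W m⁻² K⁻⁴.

332 °C = 605 K.
Stefan–Boltzmann: P = εσAT⁴ = 0.94 × 5.67×10⁻⁸ × 1.21 × (605)⁴ = 0.94 × 5.67×10⁻⁸ × 1.21 × 1.34×10^11.
P = 8640 W.

P ≈ 8640 W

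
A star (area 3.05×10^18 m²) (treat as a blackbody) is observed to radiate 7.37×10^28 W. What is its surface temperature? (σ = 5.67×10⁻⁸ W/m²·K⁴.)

T ≈ 25600 K

From P = σAT⁴, T = (P / σA)^(1/4) = (7.37×10^28 / (5.67×10⁻⁸ × 3.05×10^18))^(1/4).
T = (4.26×10^17)^(1/4) = 25600 K.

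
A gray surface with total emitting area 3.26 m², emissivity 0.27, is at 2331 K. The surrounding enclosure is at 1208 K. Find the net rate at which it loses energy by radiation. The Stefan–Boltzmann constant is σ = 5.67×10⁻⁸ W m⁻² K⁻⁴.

Q ≈ 1.37×10^6 W

Q = εσA(T⁴ − T_s⁴). T⁴ − T_s⁴ = (2331)⁴ − (1208)⁴ = 2.95×10^13 − 2.13×10^12 = 2.74×10^13 K⁴.
Q = 0.27 × 5.67×10⁻⁸ × 3.26 × 2.74×10^13 = 1.37×10^6 W.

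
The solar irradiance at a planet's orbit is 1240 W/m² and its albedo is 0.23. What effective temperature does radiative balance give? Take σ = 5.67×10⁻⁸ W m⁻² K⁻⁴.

Power absorbed = (1−a)S·πR²; power emitted = 4πR²σT⁴. Equating and cancelling πR²:
T = ((1−a)S / 4σ)^(1/4) = (955 / (4 × 5.67×10⁻⁸))^(1/4) = (4.21×10^9)^(1/4).
T = 255 K.

T ≈ 255 K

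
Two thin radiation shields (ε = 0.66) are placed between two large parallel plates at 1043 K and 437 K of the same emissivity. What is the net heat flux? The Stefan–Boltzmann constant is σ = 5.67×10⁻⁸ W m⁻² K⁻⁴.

q ≈ 10700 W/m²

Each of the 3 gaps contributes resistance (2/ε − 1) = 2/0.66 − 1 = 2.030; total = 6.091.
q = σ(T₁⁴ − T₂⁴) / 6.091 = 5.67×10⁻⁸ × 1.15×10^12 / 6.091 = 10700 W/m².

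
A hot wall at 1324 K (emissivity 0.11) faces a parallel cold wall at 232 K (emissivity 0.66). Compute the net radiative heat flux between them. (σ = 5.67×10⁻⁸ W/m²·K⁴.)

For two large parallel gray plates, q = σ(T₁⁴ − T₂⁴) / (1/ε₁ + 1/ε₂ − 1).
1/ε₁ + 1/ε₂ − 1 = 1/0.11 + 1/0.66 − 1 = 9.606.
T₁⁴ − T₂⁴ = 3.07×10^12 − 2.90×10^9 = 3.07×10^12 K⁴.
q = 5.67×10⁻⁸ × 3.07×10^12 / 9.606 = 18100 W/m².

q ≈ 18100 W/m²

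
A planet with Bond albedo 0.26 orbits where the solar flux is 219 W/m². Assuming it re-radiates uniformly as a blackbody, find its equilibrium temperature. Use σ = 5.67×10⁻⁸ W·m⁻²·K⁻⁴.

T ≈ 163 K

Power absorbed = (1−a)S·πR²; power emitted = 4πR²σT⁴. Equating and cancelling πR²:
T = ((1−a)S / 4σ)^(1/4) = (162 / (4 × 5.67×10⁻⁸))^(1/4) = (7.15×10^8)^(1/4).
T = 163 K.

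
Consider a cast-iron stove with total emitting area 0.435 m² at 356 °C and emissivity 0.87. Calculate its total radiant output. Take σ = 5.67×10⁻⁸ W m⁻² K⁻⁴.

356 °C = 629 K.
P = εσAT⁴ = 0.87 × 5.67×10⁻⁸ × 0.435 × (629)⁴ = 0.87 × 5.67×10⁻⁸ × 0.435 × 1.57×10^11.
P = 3360 W.

P ≈ 3360 W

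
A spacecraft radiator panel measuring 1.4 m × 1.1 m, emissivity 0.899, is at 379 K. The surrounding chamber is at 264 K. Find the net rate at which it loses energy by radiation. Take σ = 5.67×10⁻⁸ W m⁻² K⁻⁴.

A = 1.4 × 1.1 = 1.54 m².
Q = εσA(T⁴ − T_s⁴). T⁴ − T_s⁴ = (379)⁴ − (264)⁴ = 2.06×10^10 − 4.86×10^9 = 1.58×10^10 K⁴.
Q = 0.899 × 5.67×10⁻⁸ × 1.54 × 1.58×10^10 = 1240 W.

Q ≈ 1240 W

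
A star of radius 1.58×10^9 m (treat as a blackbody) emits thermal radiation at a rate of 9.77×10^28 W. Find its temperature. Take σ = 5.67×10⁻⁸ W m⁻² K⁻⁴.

T ≈ 15300 K

A = 4πr² = 4π × (1.58×10^9)² = 3.14×10^19 m².
From P = σAT⁴, T = (P / σA)^(1/4) = (9.77×10^28 / (5.67×10⁻⁸ × 3.14×10^19))^(1/4).
T = (5.49×10^16)^(1/4) = 15300 K.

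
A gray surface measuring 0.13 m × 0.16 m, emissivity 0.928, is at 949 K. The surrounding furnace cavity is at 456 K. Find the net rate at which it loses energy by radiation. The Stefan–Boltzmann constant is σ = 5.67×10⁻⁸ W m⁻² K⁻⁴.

Q ≈ 840 W

A = 0.13 × 0.16 = 0.0208 m².
Q = εσA(T⁴ − T_s⁴). T⁴ − T_s⁴ = (949)⁴ − (456)⁴ = 8.11×10^11 − 4.32×10^10 = 7.68×10^11 K⁴.
Q = 0.928 × 5.67×10⁻⁸ × 0.0208 × 7.68×10^11 = 840 W.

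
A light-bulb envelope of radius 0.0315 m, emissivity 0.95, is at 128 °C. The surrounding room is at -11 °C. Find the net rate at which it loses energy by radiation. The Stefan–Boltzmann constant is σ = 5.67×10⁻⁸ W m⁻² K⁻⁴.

A = 4πr² = 4π × (0.0315)² = 0.0125 m².
Convert: 128 °C = 401 K; -11 °C = 262 K.
Q = εσA(T⁴ − T_s⁴). T⁴ − T_s⁴ = (401)⁴ − (262)⁴ = 2.59×10^10 − 4.71×10^9 = 2.11×10^10 K⁴.
Q = 0.95 × 5.67×10⁻⁸ × 0.0125 × 2.11×10^10 = 14.2 W.

Q ≈ 14.2 W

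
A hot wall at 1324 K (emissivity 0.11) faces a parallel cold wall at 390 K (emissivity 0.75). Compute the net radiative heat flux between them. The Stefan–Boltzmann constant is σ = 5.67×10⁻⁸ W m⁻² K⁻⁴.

q ≈ 18300 W/m²

For two large parallel gray plates, q = σ(T₁⁴ − T₂⁴) / (1/ε₁ + 1/ε₂ − 1).
1/ε₁ + 1/ε₂ − 1 = 1/0.11 + 1/0.75 − 1 = 9.424.
T₁⁴ − T₂⁴ = 3.07×10^12 − 2.31×10^10 = 3.05×10^12 K⁴.
q = 5.67×10⁻⁸ × 3.05×10^12 / 9.424 = 18300 W/m².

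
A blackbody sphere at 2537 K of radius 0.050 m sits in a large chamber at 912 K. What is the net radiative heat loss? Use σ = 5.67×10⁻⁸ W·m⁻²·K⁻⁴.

A = 4πr² = 4π × (0.050)² = 0.0314 m².
Q = σA(T⁴ − T_s⁴). T⁴ − T_s⁴ = (2537)⁴ − (912)⁴ = 4.14×10^13 − 6.92×10^11 = 4.07×10^13 K⁴.
Q = 5.67×10⁻⁸ × 0.0314 × 4.07×10^13 = 72600 W.

Q ≈ 72600 W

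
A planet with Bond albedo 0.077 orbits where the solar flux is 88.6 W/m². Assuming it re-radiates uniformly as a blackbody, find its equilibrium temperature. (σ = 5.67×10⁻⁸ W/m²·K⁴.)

Power absorbed = (1−a)S·πR²; power emitted = 4πR²σT⁴. Equating and cancelling πR²:
T = ((1−a)S / 4σ)^(1/4) = (81.8 / (4 × 5.67×10⁻⁸))^(1/4) = (3.61×10^8)^(1/4).
T = 138 K.

T ≈ 138 K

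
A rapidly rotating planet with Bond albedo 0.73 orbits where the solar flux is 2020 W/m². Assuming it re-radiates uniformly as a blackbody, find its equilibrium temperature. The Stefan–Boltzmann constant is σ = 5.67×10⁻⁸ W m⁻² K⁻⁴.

T ≈ 221 K

Power absorbed = (1−a)S·πR²; power emitted = 4πR²σT⁴. Equating and cancelling πR²:
T = ((1−a)S / 4σ)^(1/4) = (545 / (4 × 5.67×10⁻⁸))^(1/4) = (2.40×10^9)^(1/4).
T = 221 K.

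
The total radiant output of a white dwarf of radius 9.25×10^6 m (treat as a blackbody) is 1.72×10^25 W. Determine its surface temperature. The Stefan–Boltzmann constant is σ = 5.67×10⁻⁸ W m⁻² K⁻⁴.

T ≈ 23000 K

A = 4πr² = 4π × (9.25×10^6)² = 1.08×10^15 m².
From P = σAT⁴, T = (P / σA)^(1/4) = (1.72×10^25 / (5.67×10⁻⁸ × 1.08×10^15))^(1/4).
T = (2.82×10^17)^(1/4) = 23000 K.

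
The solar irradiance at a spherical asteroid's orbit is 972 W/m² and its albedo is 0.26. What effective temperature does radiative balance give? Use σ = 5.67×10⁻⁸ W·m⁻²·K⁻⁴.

T ≈ 237 K

Power absorbed = (1−a)S·πR²; power emitted = 4πR²σT⁴. Equating and cancelling πR²:
T = ((1−a)S / 4σ)^(1/4) = (719 / (4 × 5.67×10⁻⁸))^(1/4) = (3.17×10^9)^(1/4).
T = 237 K.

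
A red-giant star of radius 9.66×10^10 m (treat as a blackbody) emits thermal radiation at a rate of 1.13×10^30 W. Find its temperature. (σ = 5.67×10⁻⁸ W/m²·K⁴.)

T ≈ 3610 K

A = 4πr² = 4π × (9.66×10^10)² = 1.17×10^23 m².
From P = σAT⁴, T = (P / σA)^(1/4) = (1.13×10^30 / (5.67×10⁻⁸ × 1.17×10^23))^(1/4).
T = (1.70×10^14)^(1/4) = 3610 K.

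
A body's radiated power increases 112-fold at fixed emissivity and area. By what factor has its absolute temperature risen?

factor ≈ 3.25

P ∝ T⁴ ⇒ T ∝ P^(1/4), so T scales by (112)^(1/4) = 3.25.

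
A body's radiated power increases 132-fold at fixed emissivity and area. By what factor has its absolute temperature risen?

factor ≈ 3.39

P ∝ T⁴ ⇒ T ∝ P^(1/4), so T scales by (132)^(1/4) = 3.39.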